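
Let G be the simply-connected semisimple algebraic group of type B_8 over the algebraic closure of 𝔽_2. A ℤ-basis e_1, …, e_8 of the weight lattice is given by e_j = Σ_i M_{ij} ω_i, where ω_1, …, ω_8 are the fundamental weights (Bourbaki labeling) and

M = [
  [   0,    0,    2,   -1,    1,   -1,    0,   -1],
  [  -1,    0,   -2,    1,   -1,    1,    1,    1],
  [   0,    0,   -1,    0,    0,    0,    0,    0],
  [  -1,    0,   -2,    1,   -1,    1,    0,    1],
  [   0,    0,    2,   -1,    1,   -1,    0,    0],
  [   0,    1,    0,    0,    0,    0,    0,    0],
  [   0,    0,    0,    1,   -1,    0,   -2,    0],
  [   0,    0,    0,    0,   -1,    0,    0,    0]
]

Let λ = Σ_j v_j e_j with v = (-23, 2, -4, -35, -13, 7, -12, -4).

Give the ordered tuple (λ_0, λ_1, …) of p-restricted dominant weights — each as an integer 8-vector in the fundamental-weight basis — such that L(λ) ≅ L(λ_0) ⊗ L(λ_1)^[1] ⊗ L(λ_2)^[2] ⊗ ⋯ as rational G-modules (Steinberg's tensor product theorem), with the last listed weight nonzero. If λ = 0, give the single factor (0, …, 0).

((1, 0, 0, 0, 1, 0, 0, 1), (1, 0, 0, 0, 1, 1, 1, 0), (0, 0, 1, 1, 1, 0, 0, 1), (1, 0, 0, 1, 0, 0, 0, 1))

ω-coordinates c = M·v, v = (-23, 2, -4, -35, -13, 7, -12, -4):
  c_1 = (0)·(-23) + 0·2 + (2)·(-4) + (-1)·(-35) + (1)·(-13) + (-1)·(7) + (0)·(-12) + (-1)·(-4) = 11
  c_2 = (-1)·(-23) + 0·2 + (-2)·(-4) + (1)·(-35) + (-1)·(-13) + 1·7 + (1)·(-12) + (1)·(-4) = 0
  c_3 = (0)·(-23) + 0·2 + (-1)·(-4) + (0)·(-35) + (0)·(-13) + 0·7 + (0)·(-12) + (0)·(-4) = 4
  c_4 = (-1)·(-23) + 0·2 + (-2)·(-4) + (1)·(-35) + (-1)·(-13) + 1·7 + (0)·(-12) + (1)·(-4) = 12
  c_5 = (0)·(-23) + 0·2 + (2)·(-4) + (-1)·(-35) + (1)·(-13) + (-1)·(7) + (0)·(-12) + (0)·(-4) = 7
  c_6 = (0)·(-23) + 1·2 + (0)·(-4) + (0)·(-35) + (0)·(-13) + 0·7 + (0)·(-12) + (0)·(-4) = 2
  c_7 = (0)·(-23) + 0·2 + (0)·(-4) + (1)·(-35) + (-1)·(-13) + 0·7 + (-2)·(-12) + (0)·(-4) = 2
  c_8 = (0)·(-23) + 0·2 + (0)·(-4) + (0)·(-35) + (-1)·(-13) + 0·7 + (0)·(-12) + (0)·(-4) = 13
Base-2 expansion of each c_i:
  c_1 = 11 = 1·2^0 + 1·2^1 + 0·2^2 + 1·2^3
  c_2 = 0
  c_3 = 4 = 0·2^0 + 0·2^1 + 1·2^2
  c_4 = 12 = 0·2^0 + 0·2^1 + 1·2^2 + 1·2^3
  c_5 = 7 = 1·2^0 + 1·2^1 + 1·2^2
  c_6 = 2 = 0·2^0 + 1·2^1
  c_7 = 2 = 0·2^0 + 1·2^1
  c_8 = 13 = 1·2^0 + 0·2^1 + 1·2^2 + 1·2^3
p-restricted factor λ_0 = (1, 0, 0, 0, 1, 0, 0, 1)
p-restricted factor λ_1 = (1, 0, 0, 0, 1, 1, 1, 0)
p-restricted factor λ_2 = (0, 0, 1, 1, 1, 0, 0, 1)
p-restricted factor λ_3 = (1, 0, 0, 1, 0, 0, 0, 1)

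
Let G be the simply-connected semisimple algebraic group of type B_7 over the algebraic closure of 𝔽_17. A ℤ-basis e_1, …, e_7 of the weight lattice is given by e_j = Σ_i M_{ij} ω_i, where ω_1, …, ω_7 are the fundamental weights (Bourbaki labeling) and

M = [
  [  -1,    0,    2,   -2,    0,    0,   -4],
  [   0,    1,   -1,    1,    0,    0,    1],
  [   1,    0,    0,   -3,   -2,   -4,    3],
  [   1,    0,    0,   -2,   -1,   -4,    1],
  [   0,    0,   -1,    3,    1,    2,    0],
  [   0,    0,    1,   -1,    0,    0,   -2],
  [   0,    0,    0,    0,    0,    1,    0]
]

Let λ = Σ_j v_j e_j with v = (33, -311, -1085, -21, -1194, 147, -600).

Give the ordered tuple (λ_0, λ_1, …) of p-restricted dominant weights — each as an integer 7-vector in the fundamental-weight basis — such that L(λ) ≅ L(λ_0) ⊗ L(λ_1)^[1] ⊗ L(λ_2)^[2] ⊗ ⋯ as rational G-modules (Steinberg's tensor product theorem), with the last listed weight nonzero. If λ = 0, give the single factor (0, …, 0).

Compute c_i = Σ_j M_{ij} v_j with v = (33, -311, -1085, -21, -1194, 147, -600):
  c_1 = -1*33 + 0*-311 + 2*-1085 + -2*-21 + 0*-1194 + 0*147 + -4*-600 = 239
  c_2 = 0*33 + 1*-311 + -1*-1085 + 1*-21 + 0*-1194 + 0*147 + 1*-600 = 153
  c_3 = 1*33 + 0*-311 + 0*-1085 + -3*-21 + -2*-1194 + -4*147 + 3*-600 = 96
  c_4 = 1*33 + 0*-311 + 0*-1085 + -2*-21 + -1*-1194 + -4*147 + 1*-600 = 81
  c_5 = 0*33 + 0*-311 + -1*-1085 + 3*-21 + 1*-1194 + 2*147 + 0*-600 = 122
  c_6 = 0*33 + 0*-311 + 1*-1085 + -1*-21 + 0*-1194 + 0*147 + -2*-600 = 136
  c_7 = 0*33 + 0*-311 + 0*-1085 + 0*-21 + 0*-1194 + 1*147 + 0*-600 = 147
Expand coordinatewise in base 17:
  c_1 = 239 = 1·17^0 + 14·17^1
  c_2 = 153 = 0·17^0 + 9·17^1
  c_3 = 96 = 11·17^0 + 5·17^1
  c_4 = 81 = 13·17^0 + 4·17^1
  c_5 = 122 = 3·17^0 + 7·17^1
  c_6 = 136 = 0·17^0 + 8·17^1
  c_7 = 147 = 11·17^0 + 8·17^1
λ_0 = (1, 0, 11, 13, 3, 0, 11)
λ_1 = (14, 9, 5, 4, 7, 8, 8)

((1, 0, 11, 13, 3, 0, 11), (14, 9, 5, 4, 7, 8, 8))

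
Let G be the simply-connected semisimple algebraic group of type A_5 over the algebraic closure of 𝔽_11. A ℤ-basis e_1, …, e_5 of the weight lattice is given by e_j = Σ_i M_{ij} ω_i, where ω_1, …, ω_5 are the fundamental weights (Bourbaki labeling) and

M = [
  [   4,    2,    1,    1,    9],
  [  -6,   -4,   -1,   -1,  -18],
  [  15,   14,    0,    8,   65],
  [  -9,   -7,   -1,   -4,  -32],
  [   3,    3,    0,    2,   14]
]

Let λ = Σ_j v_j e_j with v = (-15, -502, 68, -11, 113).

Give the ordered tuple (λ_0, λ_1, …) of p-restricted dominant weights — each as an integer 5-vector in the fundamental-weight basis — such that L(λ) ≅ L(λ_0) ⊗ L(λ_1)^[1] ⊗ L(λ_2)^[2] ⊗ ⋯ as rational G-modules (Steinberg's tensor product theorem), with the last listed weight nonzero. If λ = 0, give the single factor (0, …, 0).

Compute c_i = Σ_j M_{ij} v_j with v = (-15, -502, 68, -11, 113):
  c_1 = (4)·(-15) + (2)·(-502) + 1·68 + (1)·(-11) + 9·113 = 10
  c_2 = (-6)·(-15) + (-4)·(-502) + (-1)·(68) + (-1)·(-11) + (-18)·(113) = 7
  c_3 = (15)·(-15) + (14)·(-502) + 0·68 + (8)·(-11) + 65·113 = 4
  c_4 = (-9)·(-15) + (-7)·(-502) + (-1)·(68) + (-4)·(-11) + (-32)·(113) = 9
  c_5 = (3)·(-15) + (3)·(-502) + 0·68 + (2)·(-11) + 14·113 = 9
Base-11 expansion of each c_i:
  c_1 = 10 = 10·11^0
  c_2 = 7 = 7·11^0
  c_3 = 4 = 4·11^0
  c_4 = 9 = 9·11^0
  c_5 = 9 = 9·11^0
Factor λ_0 = (10, 7, 4, 9, 9)

((10, 7, 4, 9, 9),)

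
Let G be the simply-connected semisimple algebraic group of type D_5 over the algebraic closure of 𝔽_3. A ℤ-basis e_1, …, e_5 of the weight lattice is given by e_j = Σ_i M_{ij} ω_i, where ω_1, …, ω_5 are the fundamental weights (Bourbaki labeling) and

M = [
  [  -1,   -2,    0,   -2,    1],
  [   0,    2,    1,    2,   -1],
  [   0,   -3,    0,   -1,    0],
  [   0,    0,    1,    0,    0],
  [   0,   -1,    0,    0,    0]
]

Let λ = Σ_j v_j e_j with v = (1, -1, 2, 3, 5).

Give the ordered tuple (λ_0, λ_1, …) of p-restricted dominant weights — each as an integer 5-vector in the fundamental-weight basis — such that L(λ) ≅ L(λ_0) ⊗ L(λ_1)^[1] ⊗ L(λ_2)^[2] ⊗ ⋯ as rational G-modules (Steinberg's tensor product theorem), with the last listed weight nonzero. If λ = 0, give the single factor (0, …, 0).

((0, 1, 0, 2, 1),)

Change of basis e → ω: c = M·v where v = (1, -1, 2, 3, 5):
  c_1 = -1*1 + -2*-1 + 0*2 + -2*3 + 1*5 = 0
  c_2 = 0*1 + 2*-1 + 1*2 + 2*3 + -1*5 = 1
  c_3 = 0*1 + -3*-1 + 0*2 + -1*3 + 0*5 = 0
  c_4 = 0*1 + 0*-1 + 1*2 + 0*3 + 0*5 = 2
  c_5 = 0*1 + -1*-1 + 0*2 + 0*3 + 0*5 = 1
Writing each c_i in base p = 3:
  c_1 = 0
  c_2 = 1 = 1·3^0
  c_3 = 0
  c_4 = 2 = 2·3^0
  c_5 = 1 = 1·3^0
Factor λ_0 = (0, 1, 0, 2, 1)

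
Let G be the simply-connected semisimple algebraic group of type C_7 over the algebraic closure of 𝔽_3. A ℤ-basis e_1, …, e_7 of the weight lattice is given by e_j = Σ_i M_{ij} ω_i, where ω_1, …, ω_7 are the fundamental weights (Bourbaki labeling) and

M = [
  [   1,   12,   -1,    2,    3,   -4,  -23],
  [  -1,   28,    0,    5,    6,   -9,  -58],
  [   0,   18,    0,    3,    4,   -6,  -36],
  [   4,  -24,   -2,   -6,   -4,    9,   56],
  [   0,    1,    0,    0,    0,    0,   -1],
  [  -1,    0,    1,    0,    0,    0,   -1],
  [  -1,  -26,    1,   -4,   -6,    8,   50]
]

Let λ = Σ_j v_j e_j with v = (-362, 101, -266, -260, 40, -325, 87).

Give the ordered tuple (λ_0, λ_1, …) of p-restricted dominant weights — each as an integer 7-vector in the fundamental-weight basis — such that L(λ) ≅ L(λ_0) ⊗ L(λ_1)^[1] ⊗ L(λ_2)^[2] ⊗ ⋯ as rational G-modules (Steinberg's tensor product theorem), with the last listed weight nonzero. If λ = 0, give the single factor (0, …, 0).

((0, 0, 1, 1, 2, 0, 2), (2, 0, 2, 2, 1, 0, 0), (1, 1, 1, 0, 1, 1, 2))

Compute c_i = Σ_j M_{ij} v_j with v = (-362, 101, -266, -260, 40, -325, 87):
  c_1 = (1)·(-362) + (12)·(101) + (-1)·(-266) + (2)·(-260) + (3)·(40) + (-4)·(-325) + (-23)·(87) = 15
  c_2 = (-1)·(-362) + (28)·(101) + (0)·(-266) + (5)·(-260) + (6)·(40) + (-9)·(-325) + (-58)·(87) = 9
  c_3 = (0)·(-362) + (18)·(101) + (0)·(-266) + (3)·(-260) + (4)·(40) + (-6)·(-325) + (-36)·(87) = 16
  c_4 = (4)·(-362) + (-24)·(101) + (-2)·(-266) + (-6)·(-260) + (-4)·(40) + (9)·(-325) + (56)·(87) = 7
  c_5 = (0)·(-362) + (1)·(101) + (0)·(-266) + (0)·(-260) + (0)·(40) + (0)·(-325) + (-1)·(87) = 14
  c_6 = (-1)·(-362) + (0)·(101) + (1)·(-266) + (0)·(-260) + (0)·(40) + (0)·(-325) + (-1)·(87) = 9
  c_7 = (-1)·(-362) + (-26)·(101) + (1)·(-266) + (-4)·(-260) + (-6)·(40) + (8)·(-325) + (50)·(87) = 20
p = 3; digits c_i = Σ_j d_{ij}·3^j, 0 ≤ d_{ij} < 3:
  c_1 = 15 = 0·3^0 + 2·3^1 + 1·3^2
  c_2 = 9 = 0·3^0 + 0·3^1 + 1·3^2
  c_3 = 16 = 1·3^0 + 2·3^1 + 1·3^2
  c_4 = 7 = 1·3^0 + 2·3^1
  c_5 = 14 = 2·3^0 + 1·3^1 + 1·3^2
  c_6 = 9 = 0·3^0 + 0·3^1 + 1·3^2
  c_7 = 20 = 2·3^0 + 0·3^1 + 2·3^2
p-restricted factor λ_0 = (0, 0, 1, 1, 2, 0, 2)
p-restricted factor λ_1 = (2, 0, 2, 2, 1, 0, 0)
p-restricted factor λ_2 = (1, 1, 1, 0, 1, 1, 2)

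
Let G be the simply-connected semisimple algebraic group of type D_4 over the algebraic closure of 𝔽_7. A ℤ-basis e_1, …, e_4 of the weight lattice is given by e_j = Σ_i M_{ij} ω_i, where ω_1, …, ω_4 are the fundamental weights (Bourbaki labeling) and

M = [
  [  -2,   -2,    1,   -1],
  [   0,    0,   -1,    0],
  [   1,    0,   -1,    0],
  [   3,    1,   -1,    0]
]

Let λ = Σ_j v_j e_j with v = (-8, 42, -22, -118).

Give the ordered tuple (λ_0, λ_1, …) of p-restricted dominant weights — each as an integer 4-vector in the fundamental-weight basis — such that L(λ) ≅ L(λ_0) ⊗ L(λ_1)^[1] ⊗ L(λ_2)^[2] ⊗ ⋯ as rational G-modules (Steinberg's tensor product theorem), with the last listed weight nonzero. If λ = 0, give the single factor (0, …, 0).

((0, 1, 0, 5), (4, 3, 2, 5))

In the fundamental-weight basis, λ has coordinates c = M·v (v = (-8, 42, -22, -118)):
  c_1 = -2*-8 + -2*42 + 1*-22 + -1*-118 = 28
  c_2 = 0*-8 + 0*42 + -1*-22 + 0*-118 = 22
  c_3 = 1*-8 + 0*42 + -1*-22 + 0*-118 = 14
  c_4 = 3*-8 + 1*42 + -1*-22 + 0*-118 = 40
Base-7 expansion of each c_i:
  c_1 = 28 = 0·7^0 + 4·7^1
  c_2 = 22 = 1·7^0 + 3·7^1
  c_3 = 14 = 0·7^0 + 2·7^1
  c_4 = 40 = 5·7^0 + 5·7^1
Factor λ_0 = (0, 1, 0, 5)
Factor λ_1 = (4, 3, 2, 5)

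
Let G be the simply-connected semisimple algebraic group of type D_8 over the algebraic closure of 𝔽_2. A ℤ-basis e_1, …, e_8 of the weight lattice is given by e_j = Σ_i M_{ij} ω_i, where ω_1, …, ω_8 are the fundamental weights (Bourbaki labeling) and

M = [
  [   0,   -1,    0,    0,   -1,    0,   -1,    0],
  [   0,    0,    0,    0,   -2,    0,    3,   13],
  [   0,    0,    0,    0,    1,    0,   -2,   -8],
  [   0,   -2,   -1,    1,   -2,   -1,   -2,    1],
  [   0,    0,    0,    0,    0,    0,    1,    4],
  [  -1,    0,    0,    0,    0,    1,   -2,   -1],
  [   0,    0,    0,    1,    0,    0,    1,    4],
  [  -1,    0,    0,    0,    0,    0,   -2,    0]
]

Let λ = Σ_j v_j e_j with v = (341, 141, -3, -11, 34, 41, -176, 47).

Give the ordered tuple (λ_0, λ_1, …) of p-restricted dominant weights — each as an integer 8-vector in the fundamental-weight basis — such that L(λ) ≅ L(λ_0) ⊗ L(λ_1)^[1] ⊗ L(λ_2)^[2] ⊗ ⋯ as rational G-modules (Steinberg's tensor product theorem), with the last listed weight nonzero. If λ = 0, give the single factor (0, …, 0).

((1, 1, 0, 0, 0, 1, 1, 1), (0, 1, 1, 0, 0, 0, 0, 1), (0, 1, 0, 0, 1, 1, 0, 0), (0, 1, 1, 0, 1, 0, 0, 1))

ω-coordinates c = M·v, v = (341, 141, -3, -11, 34, 41, -176, 47):
  c_1 = 0·341 + (-1)·(141) + (0)·(-3) + (0)·(-11) + (-1)·(34) + 0·41 + (-1)·(-176) + 0·47 = 1
  c_2 = 0·341 + 0·141 + (0)·(-3) + (0)·(-11) + (-2)·(34) + 0·41 + (3)·(-176) + 13·47 = 15
  c_3 = 0·341 + 0·141 + (0)·(-3) + (0)·(-11) + 1·34 + 0·41 + (-2)·(-176) + (-8)·(47) = 10
  c_4 = 0·341 + (-2)·(141) + (-1)·(-3) + (1)·(-11) + (-2)·(34) + (-1)·(41) + (-2)·(-176) + 1·47 = 0
  c_5 = 0·341 + 0·141 + (0)·(-3) + (0)·(-11) + 0·34 + 0·41 + (1)·(-176) + 4·47 = 12
  c_6 = (-1)·(341) + 0·141 + (0)·(-3) + (0)·(-11) + 0·34 + 1·41 + (-2)·(-176) + (-1)·(47) = 5
  c_7 = 0·341 + 0·141 + (0)·(-3) + (1)·(-11) + 0·34 + 0·41 + (1)·(-176) + 4·47 = 1
  c_8 = (-1)·(341) + 0·141 + (0)·(-3) + (0)·(-11) + 0·34 + 0·41 + (-2)·(-176) + 0·47 = 11
Base-2 expansion of each c_i:
  c_1 = 1 = 1·2^0
  c_2 = 15 = 1·2^0 + 1·2^1 + 1·2^2 + 1·2^3
  c_3 = 10 = 0·2^0 + 1·2^1 + 0·2^2 + 1·2^3
  c_4 = 0
  c_5 = 12 = 0·2^0 + 0·2^1 + 1·2^2 + 1·2^3
  c_6 = 5 = 1·2^0 + 0·2^1 + 1·2^2
  c_7 = 1 = 1·2^0
  c_8 = 11 = 1·2^0 + 1·2^1 + 0·2^2 + 1·2^3
λ_0 = (1, 1, 0, 0, 0, 1, 1, 1)
λ_1 = (0, 1, 1, 0, 0, 0, 0, 1)
λ_2 = (0, 1, 0, 0, 1, 1, 0, 0)
λ_3 = (0, 1, 1, 0, 1, 0, 0, 1)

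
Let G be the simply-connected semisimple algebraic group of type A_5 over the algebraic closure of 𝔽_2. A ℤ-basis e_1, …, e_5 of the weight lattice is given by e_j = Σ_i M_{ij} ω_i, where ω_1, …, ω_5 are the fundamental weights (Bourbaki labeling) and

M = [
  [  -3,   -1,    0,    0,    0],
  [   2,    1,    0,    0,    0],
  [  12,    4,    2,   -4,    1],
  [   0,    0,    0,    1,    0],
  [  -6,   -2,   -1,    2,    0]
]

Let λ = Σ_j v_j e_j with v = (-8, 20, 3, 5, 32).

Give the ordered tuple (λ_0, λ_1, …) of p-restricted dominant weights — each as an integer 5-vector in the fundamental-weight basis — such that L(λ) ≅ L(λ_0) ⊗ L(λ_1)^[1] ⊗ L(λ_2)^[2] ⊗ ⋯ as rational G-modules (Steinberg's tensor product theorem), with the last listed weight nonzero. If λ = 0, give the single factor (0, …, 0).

ω-coordinates c = M·v, v = (-8, 20, 3, 5, 32):
  c_1 = -3*-8 + -1*20 + 0*3 + 0*5 + 0*32 = 4
  c_2 = 2*-8 + 1*20 + 0*3 + 0*5 + 0*32 = 4
  c_3 = 12*-8 + 4*20 + 2*3 + -4*5 + 1*32 = 2
  c_4 = 0*-8 + 0*20 + 0*3 + 1*5 + 0*32 = 5
  c_5 = -6*-8 + -2*20 + -1*3 + 2*5 + 0*32 = 15
p = 2; digits c_i = Σ_j d_{ij}·2^j, 0 ≤ d_{ij} < 2:
  c_1 = 4 = 0·2^0 + 0·2^1 + 1·2^2
  c_2 = 4 = 0·2^0 + 0·2^1 + 1·2^2
  c_3 = 2 = 0·2^0 + 1·2^1
  c_4 = 5 = 1·2^0 + 0·2^1 + 1·2^2
  c_5 = 15 = 1·2^0 + 1·2^1 + 1·2^2 + 1·2^3
Factor λ_0 = (0, 0, 0, 1, 1)
Factor λ_1 = (0, 0, 1, 0, 1)
Factor λ_2 = (1, 1, 0, 1, 1)
Factor λ_3 = (0, 0, 0, 0, 1)

((0, 0, 0, 1, 1), (0, 0, 1, 0, 1), (1, 1, 0, 1, 1), (0, 0, 0, 0, 1))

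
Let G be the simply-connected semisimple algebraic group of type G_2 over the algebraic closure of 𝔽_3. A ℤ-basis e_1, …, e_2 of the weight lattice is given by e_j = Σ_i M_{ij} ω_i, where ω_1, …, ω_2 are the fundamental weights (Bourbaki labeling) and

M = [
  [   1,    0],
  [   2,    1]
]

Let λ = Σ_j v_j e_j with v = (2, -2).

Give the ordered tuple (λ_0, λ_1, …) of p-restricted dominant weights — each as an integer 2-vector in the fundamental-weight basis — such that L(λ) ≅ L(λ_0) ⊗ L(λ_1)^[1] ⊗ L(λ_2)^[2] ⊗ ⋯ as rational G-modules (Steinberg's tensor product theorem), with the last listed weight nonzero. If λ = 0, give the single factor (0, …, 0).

((2, 2),)

Compute c_i = Σ_j M_{ij} v_j with v = (2, -2):
  c_1 = 1·2 + (0)·(-2) = 2
  c_2 = 2·2 + (1)·(-2) = 2
p = 3; digits c_i = Σ_j d_{ij}·3^j, 0 ≤ d_{ij} < 3:
  c_1 = 2 = 2·3^0
  c_2 = 2 = 2·3^0
λ_0 = (2, 2)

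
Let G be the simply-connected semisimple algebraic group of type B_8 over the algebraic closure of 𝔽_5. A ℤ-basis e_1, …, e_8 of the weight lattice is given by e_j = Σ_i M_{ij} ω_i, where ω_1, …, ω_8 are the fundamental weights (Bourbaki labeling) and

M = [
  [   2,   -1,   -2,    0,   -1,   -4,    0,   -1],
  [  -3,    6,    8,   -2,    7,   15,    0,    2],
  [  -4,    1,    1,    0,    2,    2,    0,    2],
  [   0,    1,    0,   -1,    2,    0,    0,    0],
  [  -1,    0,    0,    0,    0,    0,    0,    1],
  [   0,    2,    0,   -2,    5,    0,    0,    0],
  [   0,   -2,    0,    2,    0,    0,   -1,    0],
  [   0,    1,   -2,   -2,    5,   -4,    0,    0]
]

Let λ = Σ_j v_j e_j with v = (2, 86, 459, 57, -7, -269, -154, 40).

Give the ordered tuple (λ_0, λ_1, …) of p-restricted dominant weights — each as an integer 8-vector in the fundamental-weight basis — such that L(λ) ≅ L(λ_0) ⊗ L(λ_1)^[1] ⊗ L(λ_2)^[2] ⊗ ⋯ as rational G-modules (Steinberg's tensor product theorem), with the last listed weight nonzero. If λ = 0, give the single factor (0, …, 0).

In the fundamental-weight basis, λ has coordinates c = M·v (v = (2, 86, 459, 57, -7, -269, -154, 40)):
  c_1 = 2*2 + -1*86 + -2*459 + 0*57 + -1*-7 + -4*-269 + 0*-154 + -1*40 = 43
  c_2 = -3*2 + 6*86 + 8*459 + -2*57 + 7*-7 + 15*-269 + 0*-154 + 2*40 = 64
  c_3 = -4*2 + 1*86 + 1*459 + 0*57 + 2*-7 + 2*-269 + 0*-154 + 2*40 = 65
  c_4 = 0*2 + 1*86 + 0*459 + -1*57 + 2*-7 + 0*-269 + 0*-154 + 0*40 = 15
  c_5 = -1*2 + 0*86 + 0*459 + 0*57 + 0*-7 + 0*-269 + 0*-154 + 1*40 = 38
  c_6 = 0*2 + 2*86 + 0*459 + -2*57 + 5*-7 + 0*-269 + 0*-154 + 0*40 = 23
  c_7 = 0*2 + -2*86 + 0*459 + 2*57 + 0*-7 + 0*-269 + -1*-154 + 0*40 = 96
  c_8 = 0*2 + 1*86 + -2*459 + -2*57 + 5*-7 + -4*-269 + 0*-154 + 0*40 = 95
Base-5 expansion of each c_i:
  c_1 = 43 = 3·5^0 + 3·5^1 + 1·5^2
  c_2 = 64 = 4·5^0 + 2·5^1 + 2·5^2
  c_3 = 65 = 0·5^0 + 3·5^1 + 2·5^2
  c_4 = 15 = 0·5^0 + 3·5^1
  c_5 = 38 = 3·5^0 + 2·5^1 + 1·5^2
  c_6 = 23 = 3·5^0 + 4·5^1
  c_7 = 96 = 1·5^0 + 4·5^1 + 3·5^2
  c_8 = 95 = 0·5^0 + 4·5^1 + 3·5^2
λ_0 = (3, 4, 0, 0, 3, 3, 1, 0)
λ_1 = (3, 2, 3, 3, 2, 4, 4, 4)
λ_2 = (1, 2, 2, 0, 1, 0, 3, 3)

((3, 4, 0, 0, 3, 3, 1, 0), (3, 2, 3, 3, 2, 4, 4, 4), (1, 2, 2, 0, 1, 0, 3, 3))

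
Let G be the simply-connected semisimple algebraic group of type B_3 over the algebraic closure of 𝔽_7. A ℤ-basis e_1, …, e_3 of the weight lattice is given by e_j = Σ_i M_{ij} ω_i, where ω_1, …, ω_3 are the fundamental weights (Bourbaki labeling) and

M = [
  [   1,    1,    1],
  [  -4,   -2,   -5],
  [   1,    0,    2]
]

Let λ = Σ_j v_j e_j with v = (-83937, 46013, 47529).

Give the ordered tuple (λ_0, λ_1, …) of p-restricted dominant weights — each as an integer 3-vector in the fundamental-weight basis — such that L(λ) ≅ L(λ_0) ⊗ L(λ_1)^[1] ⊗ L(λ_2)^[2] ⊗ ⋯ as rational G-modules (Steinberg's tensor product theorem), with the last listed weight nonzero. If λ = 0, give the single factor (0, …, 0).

Change of basis e → ω: c = M·v where v = (-83937, 46013, 47529):
  c_1 = 1*-83937 + 1*46013 + 1*47529 = 9605
  c_2 = -4*-83937 + -2*46013 + -5*47529 = 6077
  c_3 = 1*-83937 + 0*46013 + 2*47529 = 11121
Writing each c_i in base p = 7:
  c_1 = 9605 = 1·7^0 + 0·7^1 + 0·7^2 + 0·7^3 + 4·7^4
  c_2 = 6077 = 1·7^0 + 0·7^1 + 5·7^2 + 3·7^3 + 2·7^4
  c_3 = 11121 = 5·7^0 + 6·7^1 + 2·7^2 + 4·7^3 + 4·7^4
Factor λ_0 = (1, 1, 5)
Factor λ_1 = (0, 0, 6)
Factor λ_2 = (0, 5, 2)
Factor λ_3 = (0, 3, 4)
Factor λ_4 = (4, 2, 4)

((1, 1, 5), (0, 0, 6), (0, 5, 2), (0, 3, 4), (4, 2, 4))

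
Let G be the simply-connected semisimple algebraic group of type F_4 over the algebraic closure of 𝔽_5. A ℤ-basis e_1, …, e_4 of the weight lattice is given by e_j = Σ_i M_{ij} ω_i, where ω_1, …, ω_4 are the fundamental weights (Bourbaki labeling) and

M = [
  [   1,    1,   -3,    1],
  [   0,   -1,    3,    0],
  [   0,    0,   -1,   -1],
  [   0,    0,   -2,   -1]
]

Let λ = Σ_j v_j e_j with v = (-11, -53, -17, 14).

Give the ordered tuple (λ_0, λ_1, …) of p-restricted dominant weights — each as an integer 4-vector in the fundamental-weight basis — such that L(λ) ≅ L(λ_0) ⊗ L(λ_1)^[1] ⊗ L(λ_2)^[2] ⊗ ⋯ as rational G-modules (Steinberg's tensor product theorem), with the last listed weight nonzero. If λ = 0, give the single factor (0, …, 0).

ω-coordinates c = M·v, v = (-11, -53, -17, 14):
  c_1 = (1)·(-11) + (1)·(-53) + (-3)·(-17) + (1)·(14) = 1
  c_2 = (0)·(-11) + (-1)·(-53) + (3)·(-17) + (0)·(14) = 2
  c_3 = (0)·(-11) + (0)·(-53) + (-1)·(-17) + (-1)·(14) = 3
  c_4 = (0)·(-11) + (0)·(-53) + (-2)·(-17) + (-1)·(14) = 20
p = 5; digits c_i = Σ_j d_{ij}·5^j, 0 ≤ d_{ij} < 5:
  c_1 = 1 = 1·5^0
  c_2 = 2 = 2·5^0
  c_3 = 3 = 3·5^0
  c_4 = 20 = 0·5^0 + 4·5^1
λ_0 = (1, 2, 3, 0)
λ_1 = (0, 0, 0, 4)

((1, 2, 3, 0), (0, 0, 0, 4))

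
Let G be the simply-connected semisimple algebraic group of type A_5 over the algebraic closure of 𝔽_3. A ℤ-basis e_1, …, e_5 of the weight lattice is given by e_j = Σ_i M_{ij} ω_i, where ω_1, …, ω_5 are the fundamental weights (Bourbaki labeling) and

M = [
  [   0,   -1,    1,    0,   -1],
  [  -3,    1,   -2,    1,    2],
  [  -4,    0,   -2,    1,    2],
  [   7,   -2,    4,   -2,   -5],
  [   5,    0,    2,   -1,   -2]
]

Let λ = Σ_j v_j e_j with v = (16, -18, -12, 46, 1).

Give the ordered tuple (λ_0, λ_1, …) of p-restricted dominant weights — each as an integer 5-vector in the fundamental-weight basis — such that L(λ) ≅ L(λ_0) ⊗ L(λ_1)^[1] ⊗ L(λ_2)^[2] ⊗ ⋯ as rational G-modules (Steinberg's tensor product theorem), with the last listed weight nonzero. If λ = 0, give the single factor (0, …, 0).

((2, 0, 2, 0, 2), (1, 2, 2, 1, 2))

Converting to the ω-basis (c_i = row i of M dotted with v = (16, -18, -12, 46, 1)):
  c_1 = (0)·(16) + (-1)·(-18) + (1)·(-12) + (0)·(46) + (-1)·(1) = 5
  c_2 = (-3)·(16) + (1)·(-18) + (-2)·(-12) + (1)·(46) + (2)·(1) = 6
  c_3 = (-4)·(16) + (0)·(-18) + (-2)·(-12) + (1)·(46) + (2)·(1) = 8
  c_4 = (7)·(16) + (-2)·(-18) + (4)·(-12) + (-2)·(46) + (-5)·(1) = 3
  c_5 = (5)·(16) + (0)·(-18) + (2)·(-12) + (-1)·(46) + (-2)·(1) = 8
p = 3; digits c_i = Σ_j d_{ij}·3^j, 0 ≤ d_{ij} < 3:
  c_1 = 5 = 2·3^0 + 1·3^1
  c_2 = 6 = 0·3^0 + 2·3^1
  c_3 = 8 = 2·3^0 + 2·3^1
  c_4 = 3 = 0·3^0 + 1·3^1
  c_5 = 8 = 2·3^0 + 2·3^1
Factor λ_0 = (2, 0, 2, 0, 2)
Factor λ_1 = (1, 2, 2, 1, 2)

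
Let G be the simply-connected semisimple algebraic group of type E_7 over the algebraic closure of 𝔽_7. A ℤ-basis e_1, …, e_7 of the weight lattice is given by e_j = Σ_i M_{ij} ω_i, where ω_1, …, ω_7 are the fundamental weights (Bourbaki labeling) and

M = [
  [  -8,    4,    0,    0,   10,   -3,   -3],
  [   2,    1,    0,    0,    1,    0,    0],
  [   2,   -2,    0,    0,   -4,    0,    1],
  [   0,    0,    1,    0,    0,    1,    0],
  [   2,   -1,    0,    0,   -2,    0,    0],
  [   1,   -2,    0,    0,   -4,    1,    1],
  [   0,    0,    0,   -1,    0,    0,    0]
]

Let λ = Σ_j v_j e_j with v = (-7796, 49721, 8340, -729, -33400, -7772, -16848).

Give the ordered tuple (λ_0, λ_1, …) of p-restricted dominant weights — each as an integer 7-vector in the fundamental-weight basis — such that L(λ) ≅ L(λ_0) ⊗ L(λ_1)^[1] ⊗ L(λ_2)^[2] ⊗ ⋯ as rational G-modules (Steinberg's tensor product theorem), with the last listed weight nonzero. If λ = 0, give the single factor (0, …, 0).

((6, 1, 3, 1, 3, 6, 1), (4, 6, 0, 4, 2, 3, 6), (1, 0, 0, 4, 2, 0, 0), (3, 2, 5, 1, 4, 5, 2))

Change of basis e → ω: c = M·v where v = (-7796, 49721, 8340, -729, -33400, -7772, -16848):
  c_1 = (-8)·(-7796) + (4)·(49721) + (0)·(8340) + (0)·(-729) + (10)·(-33400) + (-3)·(-7772) + (-3)·(-16848) = 1112
  c_2 = (2)·(-7796) + (1)·(49721) + (0)·(8340) + (0)·(-729) + (1)·(-33400) + (0)·(-7772) + (0)·(-16848) = 729
  c_3 = (2)·(-7796) + (-2)·(49721) + (0)·(8340) + (0)·(-729) + (-4)·(-33400) + (0)·(-7772) + (1)·(-16848) = 1718
  c_4 = (0)·(-7796) + (0)·(49721) + (1)·(8340) + (0)·(-729) + (0)·(-33400) + (1)·(-7772) + (0)·(-16848) = 568
  c_5 = (2)·(-7796) + (-1)·(49721) + (0)·(8340) + (0)·(-729) + (-2)·(-33400) + (0)·(-7772) + (0)·(-16848) = 1487
  c_6 = (1)·(-7796) + (-2)·(49721) + (0)·(8340) + (0)·(-729) + (-4)·(-33400) + (1)·(-7772) + (1)·(-16848) = 1742
  c_7 = (0)·(-7796) + (0)·(49721) + (0)·(8340) + (-1)·(-729) + (0)·(-33400) + (0)·(-7772) + (0)·(-16848) = 729
Expand coordinatewise in base 7:
  c_1 = 1112 = 6·7^0 + 4·7^1 + 1·7^2 + 3·7^3
  c_2 = 729 = 1·7^0 + 6·7^1 + 0·7^2 + 2·7^3
  c_3 = 1718 = 3·7^0 + 0·7^1 + 0·7^2 + 5·7^3
  c_4 = 568 = 1·7^0 + 4·7^1 + 4·7^2 + 1·7^3
  c_5 = 1487 = 3·7^0 + 2·7^1 + 2·7^2 + 4·7^3
  c_6 = 1742 = 6·7^0 + 3·7^1 + 0·7^2 + 5·7^3
  c_7 = 729 = 1·7^0 + 6·7^1 + 0·7^2 + 2·7^3
p-restricted factor λ_0 = (6, 1, 3, 1, 3, 6, 1)
p-restricted factor λ_1 = (4, 6, 0, 4, 2, 3, 6)
p-restricted factor λ_2 = (1, 0, 0, 4, 2, 0, 0)
p-restricted factor λ_3 = (3, 2, 5, 1, 4, 5, 2)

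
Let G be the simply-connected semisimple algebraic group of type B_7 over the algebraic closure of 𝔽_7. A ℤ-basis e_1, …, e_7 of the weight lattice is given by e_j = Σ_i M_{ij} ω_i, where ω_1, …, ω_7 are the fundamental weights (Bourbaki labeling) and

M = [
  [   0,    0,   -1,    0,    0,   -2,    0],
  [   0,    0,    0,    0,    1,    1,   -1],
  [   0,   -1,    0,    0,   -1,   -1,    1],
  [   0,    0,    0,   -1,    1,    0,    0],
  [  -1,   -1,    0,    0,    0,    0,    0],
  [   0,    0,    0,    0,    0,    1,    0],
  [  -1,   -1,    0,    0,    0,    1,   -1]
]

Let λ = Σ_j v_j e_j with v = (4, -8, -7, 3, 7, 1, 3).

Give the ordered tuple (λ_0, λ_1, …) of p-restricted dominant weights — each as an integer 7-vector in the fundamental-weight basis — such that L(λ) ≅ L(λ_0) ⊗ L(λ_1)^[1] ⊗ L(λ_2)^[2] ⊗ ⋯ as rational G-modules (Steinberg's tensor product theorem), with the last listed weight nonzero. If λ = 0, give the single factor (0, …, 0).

((5, 5, 3, 4, 4, 1, 2),)

Compute c_i = Σ_j M_{ij} v_j with v = (4, -8, -7, 3, 7, 1, 3):
  c_1 = 0*4 + 0*-8 + -1*-7 + 0*3 + 0*7 + -2*1 + 0*3 = 5
  c_2 = 0*4 + 0*-8 + 0*-7 + 0*3 + 1*7 + 1*1 + -1*3 = 5
  c_3 = 0*4 + -1*-8 + 0*-7 + 0*3 + -1*7 + -1*1 + 1*3 = 3
  c_4 = 0*4 + 0*-8 + 0*-7 + -1*3 + 1*7 + 0*1 + 0*3 = 4
  c_5 = -1*4 + -1*-8 + 0*-7 + 0*3 + 0*7 + 0*1 + 0*3 = 4
  c_6 = 0*4 + 0*-8 + 0*-7 + 0*3 + 0*7 + 1*1 + 0*3 = 1
  c_7 = -1*4 + -1*-8 + 0*-7 + 0*3 + 0*7 + 1*1 + -1*3 = 2
Writing each c_i in base p = 7:
  c_1 = 5 = 5·7^0
  c_2 = 5 = 5·7^0
  c_3 = 3 = 3·7^0
  c_4 = 4 = 4·7^0
  c_5 = 4 = 4·7^0
  c_6 = 1 = 1·7^0
  c_7 = 2 = 2·7^0
Factor λ_0 = (5, 5, 3, 4, 4, 1, 2)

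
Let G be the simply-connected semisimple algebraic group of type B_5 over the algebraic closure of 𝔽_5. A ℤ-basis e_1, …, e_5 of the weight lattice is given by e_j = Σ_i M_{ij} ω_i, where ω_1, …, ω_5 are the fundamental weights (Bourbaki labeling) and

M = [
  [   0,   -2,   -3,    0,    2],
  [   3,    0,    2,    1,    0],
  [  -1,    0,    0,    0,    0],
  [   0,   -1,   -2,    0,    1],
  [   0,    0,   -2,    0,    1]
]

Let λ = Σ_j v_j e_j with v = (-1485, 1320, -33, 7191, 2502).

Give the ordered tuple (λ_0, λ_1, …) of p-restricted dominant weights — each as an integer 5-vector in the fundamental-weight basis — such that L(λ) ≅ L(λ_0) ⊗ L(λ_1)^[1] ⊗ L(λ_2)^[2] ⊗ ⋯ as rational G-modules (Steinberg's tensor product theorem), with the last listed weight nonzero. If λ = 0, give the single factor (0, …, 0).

((3, 0, 0, 3, 3), (2, 4, 2, 4, 3), (3, 1, 4, 4, 2), (4, 1, 1, 4, 0), (3, 4, 2, 1, 4))

In the fundamental-weight basis, λ has coordinates c = M·v (v = (-1485, 1320, -33, 7191, 2502)):
  c_1 = 0*-1485 + -2*1320 + -3*-33 + 0*7191 + 2*2502 = 2463
  c_2 = 3*-1485 + 0*1320 + 2*-33 + 1*7191 + 0*2502 = 2670
  c_3 = -1*-1485 + 0*1320 + 0*-33 + 0*7191 + 0*2502 = 1485
  c_4 = 0*-1485 + -1*1320 + -2*-33 + 0*7191 + 1*2502 = 1248
  c_5 = 0*-1485 + 0*1320 + -2*-33 + 0*7191 + 1*2502 = 2568
p = 5; digits c_i = Σ_j d_{ij}·5^j, 0 ≤ d_{ij} < 5:
  c_1 = 2463 = 3·5^0 + 2·5^1 + 3·5^2 + 4·5^3 + 3·5^4
  c_2 = 2670 = 0·5^0 + 4·5^1 + 1·5^2 + 1·5^3 + 4·5^4
  c_3 = 1485 = 0·5^0 + 2·5^1 + 4·5^2 + 1·5^3 + 2·5^4
  c_4 = 1248 = 3·5^0 + 4·5^1 + 4·5^2 + 4·5^3 + 1·5^4
  c_5 = 2568 = 3·5^0 + 3·5^1 + 2·5^2 + 0·5^3 + 4·5^4
p-restricted factor λ_0 = (3, 0, 0, 3, 3)
p-restricted factor λ_1 = (2, 4, 2, 4, 3)
p-restricted factor λ_2 = (3, 1, 4, 4, 2)
p-restricted factor λ_3 = (4, 1, 1, 4, 0)
p-restricted factor λ_4 = (3, 4, 2, 1, 4)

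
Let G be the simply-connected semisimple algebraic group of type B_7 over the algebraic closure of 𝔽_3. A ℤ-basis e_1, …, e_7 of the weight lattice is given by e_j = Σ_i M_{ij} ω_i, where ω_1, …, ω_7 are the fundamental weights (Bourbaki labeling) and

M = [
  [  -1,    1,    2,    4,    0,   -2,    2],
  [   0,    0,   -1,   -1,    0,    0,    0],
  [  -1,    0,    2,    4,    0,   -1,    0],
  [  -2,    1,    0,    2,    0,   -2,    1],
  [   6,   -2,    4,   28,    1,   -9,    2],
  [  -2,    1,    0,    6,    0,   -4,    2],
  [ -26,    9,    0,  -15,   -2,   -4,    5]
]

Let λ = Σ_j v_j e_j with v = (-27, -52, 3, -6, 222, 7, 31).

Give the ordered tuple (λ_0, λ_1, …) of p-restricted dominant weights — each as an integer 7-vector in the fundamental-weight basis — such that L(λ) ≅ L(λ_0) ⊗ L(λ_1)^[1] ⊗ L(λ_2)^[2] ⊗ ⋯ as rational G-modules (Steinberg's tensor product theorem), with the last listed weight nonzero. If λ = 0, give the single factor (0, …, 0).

((2, 0, 2, 1, 1, 0, 1), (1, 1, 0, 2, 2, 0, 2))

In the fundamental-weight basis, λ has coordinates c = M·v (v = (-27, -52, 3, -6, 222, 7, 31)):
  c_1 = -1*-27 + 1*-52 + 2*3 + 4*-6 + 0*222 + -2*7 + 2*31 = 5
  c_2 = 0*-27 + 0*-52 + -1*3 + -1*-6 + 0*222 + 0*7 + 0*31 = 3
  c_3 = -1*-27 + 0*-52 + 2*3 + 4*-6 + 0*222 + -1*7 + 0*31 = 2
  c_4 = -2*-27 + 1*-52 + 0*3 + 2*-6 + 0*222 + -2*7 + 1*31 = 7
  c_5 = 6*-27 + -2*-52 + 4*3 + 28*-6 + 1*222 + -9*7 + 2*31 = 7
  c_6 = -2*-27 + 1*-52 + 0*3 + 6*-6 + 0*222 + -4*7 + 2*31 = 0
  c_7 = -26*-27 + 9*-52 + 0*3 + -15*-6 + -2*222 + -4*7 + 5*31 = 7
Base-3 expansion of each c_i:
  c_1 = 5 = 2·3^0 + 1·3^1
  c_2 = 3 = 0·3^0 + 1·3^1
  c_3 = 2 = 2·3^0
  c_4 = 7 = 1·3^0 + 2·3^1
  c_5 = 7 = 1·3^0 + 2·3^1
  c_6 = 0
  c_7 = 7 = 1·3^0 + 2·3^1
Factor λ_0 = (2, 0, 2, 1, 1, 0, 1)
Factor λ_1 = (1, 1, 0, 2, 2, 0, 2)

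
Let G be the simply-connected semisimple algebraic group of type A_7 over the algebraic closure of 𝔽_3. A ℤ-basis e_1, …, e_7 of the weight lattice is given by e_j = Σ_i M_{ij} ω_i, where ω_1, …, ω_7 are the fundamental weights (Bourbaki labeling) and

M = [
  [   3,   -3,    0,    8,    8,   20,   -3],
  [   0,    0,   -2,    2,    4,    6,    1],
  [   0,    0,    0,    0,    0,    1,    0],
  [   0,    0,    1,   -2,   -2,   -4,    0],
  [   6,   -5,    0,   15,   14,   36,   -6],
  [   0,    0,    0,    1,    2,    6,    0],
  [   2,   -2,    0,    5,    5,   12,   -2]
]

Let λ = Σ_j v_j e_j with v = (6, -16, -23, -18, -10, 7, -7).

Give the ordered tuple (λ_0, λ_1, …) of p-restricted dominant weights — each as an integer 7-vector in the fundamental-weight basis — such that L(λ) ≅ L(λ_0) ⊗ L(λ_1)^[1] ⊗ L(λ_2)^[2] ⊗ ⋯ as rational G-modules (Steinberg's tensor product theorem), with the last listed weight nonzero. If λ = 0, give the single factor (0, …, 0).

((0, 2, 1, 2, 0, 1, 2), (1, 1, 2, 1, 0, 1, 0))

Change of basis e → ω: c = M·v where v = (6, -16, -23, -18, -10, 7, -7):
  c_1 = 3*6 + -3*-16 + 0*-23 + 8*-18 + 8*-10 + 20*7 + -3*-7 = 3
  c_2 = 0*6 + 0*-16 + -2*-23 + 2*-18 + 4*-10 + 6*7 + 1*-7 = 5
  c_3 = 0*6 + 0*-16 + 0*-23 + 0*-18 + 0*-10 + 1*7 + 0*-7 = 7
  c_4 = 0*6 + 0*-16 + 1*-23 + -2*-18 + -2*-10 + -4*7 + 0*-7 = 5
  c_5 = 6*6 + -5*-16 + 0*-23 + 15*-18 + 14*-10 + 36*7 + -6*-7 = 0
  c_6 = 0*6 + 0*-16 + 0*-23 + 1*-18 + 2*-10 + 6*7 + 0*-7 = 4
  c_7 = 2*6 + -2*-16 + 0*-23 + 5*-18 + 5*-10 + 12*7 + -2*-7 = 2
p = 3; digits c_i = Σ_j d_{ij}·3^j, 0 ≤ d_{ij} < 3:
  c_1 = 3 = 0·3^0 + 1·3^1
  c_2 = 5 = 2·3^0 + 1·3^1
  c_3 = 7 = 1·3^0 + 2·3^1
  c_4 = 5 = 2·3^0 + 1·3^1
  c_5 = 0
  c_6 = 4 = 1·3^0 + 1·3^1
  c_7 = 2 = 2·3^0
p-restricted factor λ_0 = (0, 2, 1, 2, 0, 1, 2)
p-restricted factor λ_1 = (1, 1, 2, 1, 0, 1, 0)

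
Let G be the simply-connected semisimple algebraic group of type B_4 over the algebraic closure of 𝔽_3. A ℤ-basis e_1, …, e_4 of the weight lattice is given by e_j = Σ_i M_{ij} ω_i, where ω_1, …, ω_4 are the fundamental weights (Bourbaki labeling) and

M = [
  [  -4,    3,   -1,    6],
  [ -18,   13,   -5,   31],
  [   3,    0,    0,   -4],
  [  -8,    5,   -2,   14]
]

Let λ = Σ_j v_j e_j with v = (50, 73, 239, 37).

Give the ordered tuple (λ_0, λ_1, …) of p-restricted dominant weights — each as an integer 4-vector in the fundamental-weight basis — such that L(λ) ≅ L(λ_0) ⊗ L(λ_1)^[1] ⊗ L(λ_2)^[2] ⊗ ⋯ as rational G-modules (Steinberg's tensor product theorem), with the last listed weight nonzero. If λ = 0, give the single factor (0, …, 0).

((2, 1, 2, 2), (0, 0, 0, 1))

ω-coordinates c = M·v, v = (50, 73, 239, 37):
  c_1 = (-4)·(50) + (3)·(73) + (-1)·(239) + (6)·(37) = 2
  c_2 = (-18)·(50) + (13)·(73) + (-5)·(239) + (31)·(37) = 1
  c_3 = (3)·(50) + (0)·(73) + (0)·(239) + (-4)·(37) = 2
  c_4 = (-8)·(50) + (5)·(73) + (-2)·(239) + (14)·(37) = 5
Writing each c_i in base p = 3:
  c_1 = 2 = 2·3^0
  c_2 = 1 = 1·3^0
  c_3 = 2 = 2·3^0
  c_4 = 5 = 2·3^0 + 1·3^1
p-restricted factor λ_0 = (2, 1, 2, 2)
p-restricted factor λ_1 = (0, 0, 0, 1)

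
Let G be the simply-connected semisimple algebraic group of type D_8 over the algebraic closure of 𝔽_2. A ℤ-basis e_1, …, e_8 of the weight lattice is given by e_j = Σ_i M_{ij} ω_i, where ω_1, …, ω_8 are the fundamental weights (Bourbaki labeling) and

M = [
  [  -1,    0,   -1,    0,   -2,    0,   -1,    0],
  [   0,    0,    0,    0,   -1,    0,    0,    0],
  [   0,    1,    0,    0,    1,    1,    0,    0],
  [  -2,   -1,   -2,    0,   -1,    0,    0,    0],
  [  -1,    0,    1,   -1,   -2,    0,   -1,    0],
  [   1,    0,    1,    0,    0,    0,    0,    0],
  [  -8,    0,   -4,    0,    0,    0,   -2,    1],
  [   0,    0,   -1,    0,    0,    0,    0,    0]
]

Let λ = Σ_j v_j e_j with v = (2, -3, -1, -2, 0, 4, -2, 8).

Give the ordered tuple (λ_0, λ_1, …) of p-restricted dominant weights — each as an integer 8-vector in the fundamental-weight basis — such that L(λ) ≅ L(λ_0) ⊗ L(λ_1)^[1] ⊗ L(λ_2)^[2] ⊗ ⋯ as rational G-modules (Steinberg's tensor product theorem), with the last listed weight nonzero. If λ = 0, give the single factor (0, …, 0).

((1, 0, 1, 1, 1, 1, 0, 1),)

ω-coordinates c = M·v, v = (2, -3, -1, -2, 0, 4, -2, 8):
  c_1 = -1*2 + 0*-3 + -1*-1 + 0*-2 + -2*0 + 0*4 + -1*-2 + 0*8 = 1
  c_2 = 0*2 + 0*-3 + 0*-1 + 0*-2 + -1*0 + 0*4 + 0*-2 + 0*8 = 0
  c_3 = 0*2 + 1*-3 + 0*-1 + 0*-2 + 1*0 + 1*4 + 0*-2 + 0*8 = 1
  c_4 = -2*2 + -1*-3 + -2*-1 + 0*-2 + -1*0 + 0*4 + 0*-2 + 0*8 = 1
  c_5 = -1*2 + 0*-3 + 1*-1 + -1*-2 + -2*0 + 0*4 + -1*-2 + 0*8 = 1
  c_6 = 1*2 + 0*-3 + 1*-1 + 0*-2 + 0*0 + 0*4 + 0*-2 + 0*8 = 1
  c_7 = -8*2 + 0*-3 + -4*-1 + 0*-2 + 0*0 + 0*4 + -2*-2 + 1*8 = 0
  c_8 = 0*2 + 0*-3 + -1*-1 + 0*-2 + 0*0 + 0*4 + 0*-2 + 0*8 = 1
p = 2; digits c_i = Σ_j d_{ij}·2^j, 0 ≤ d_{ij} < 2:
  c_1 = 1 = 1·2^0
  c_2 = 0
  c_3 = 1 = 1·2^0
  c_4 = 1 = 1·2^0
  c_5 = 1 = 1·2^0
  c_6 = 1 = 1·2^0
  c_7 = 0
  c_8 = 1 = 1·2^0
λ_0 = (1, 0, 1, 1, 1, 1, 0, 1)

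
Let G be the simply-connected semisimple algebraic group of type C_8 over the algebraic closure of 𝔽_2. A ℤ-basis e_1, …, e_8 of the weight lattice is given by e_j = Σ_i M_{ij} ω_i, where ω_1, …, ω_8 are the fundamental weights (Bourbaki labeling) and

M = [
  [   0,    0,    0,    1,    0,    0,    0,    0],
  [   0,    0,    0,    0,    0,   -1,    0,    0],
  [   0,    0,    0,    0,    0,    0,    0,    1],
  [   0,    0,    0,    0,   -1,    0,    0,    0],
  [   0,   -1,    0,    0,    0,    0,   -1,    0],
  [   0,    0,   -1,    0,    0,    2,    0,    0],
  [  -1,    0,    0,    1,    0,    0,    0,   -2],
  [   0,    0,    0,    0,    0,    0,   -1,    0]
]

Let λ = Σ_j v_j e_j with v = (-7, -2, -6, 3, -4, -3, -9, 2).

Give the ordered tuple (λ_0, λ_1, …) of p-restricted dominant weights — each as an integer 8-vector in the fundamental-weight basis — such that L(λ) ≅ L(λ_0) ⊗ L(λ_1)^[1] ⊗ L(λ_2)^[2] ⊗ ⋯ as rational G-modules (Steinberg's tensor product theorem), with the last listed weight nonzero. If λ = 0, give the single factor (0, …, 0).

((1, 1, 0, 0, 1, 0, 0, 1), (1, 1, 1, 0, 1, 0, 1, 0), (0, 0, 0, 1, 0, 0, 1, 0), (0, 0, 0, 0, 1, 0, 0, 1))

In the fundamental-weight basis, λ has coordinates c = M·v (v = (-7, -2, -6, 3, -4, -3, -9, 2)):
  c_1 = 0*-7 + 0*-2 + 0*-6 + 1*3 + 0*-4 + 0*-3 + 0*-9 + 0*2 = 3
  c_2 = 0*-7 + 0*-2 + 0*-6 + 0*3 + 0*-4 + -1*-3 + 0*-9 + 0*2 = 3
  c_3 = 0*-7 + 0*-2 + 0*-6 + 0*3 + 0*-4 + 0*-3 + 0*-9 + 1*2 = 2
  c_4 = 0*-7 + 0*-2 + 0*-6 + 0*3 + -1*-4 + 0*-3 + 0*-9 + 0*2 = 4
  c_5 = 0*-7 + -1*-2 + 0*-6 + 0*3 + 0*-4 + 0*-3 + -1*-9 + 0*2 = 11
  c_6 = 0*-7 + 0*-2 + -1*-6 + 0*3 + 0*-4 + 2*-3 + 0*-9 + 0*2 = 0
  c_7 = -1*-7 + 0*-2 + 0*-6 + 1*3 + 0*-4 + 0*-3 + 0*-9 + -2*2 = 6
  c_8 = 0*-7 + 0*-2 + 0*-6 + 0*3 + 0*-4 + 0*-3 + -1*-9 + 0*2 = 9
Expand coordinatewise in base 2:
  c_1 = 3 = 1·2^0 + 1·2^1
  c_2 = 3 = 1·2^0 + 1·2^1
  c_3 = 2 = 0·2^0 + 1·2^1
  c_4 = 4 = 0·2^0 + 0·2^1 + 1·2^2
  c_5 = 11 = 1·2^0 + 1·2^1 + 0·2^2 + 1·2^3
  c_6 = 0
  c_7 = 6 = 0·2^0 + 1·2^1 + 1·2^2
  c_8 = 9 = 1·2^0 + 0·2^1 + 0·2^2 + 1·2^3
p-restricted factor λ_0 = (1, 1, 0, 0, 1, 0, 0, 1)
p-restricted factor λ_1 = (1, 1, 1, 0, 1, 0, 1, 0)
p-restricted factor λ_2 = (0, 0, 0, 1, 0, 0, 1, 0)
p-restricted factor λ_3 = (0, 0, 0, 0, 1, 0, 0, 1)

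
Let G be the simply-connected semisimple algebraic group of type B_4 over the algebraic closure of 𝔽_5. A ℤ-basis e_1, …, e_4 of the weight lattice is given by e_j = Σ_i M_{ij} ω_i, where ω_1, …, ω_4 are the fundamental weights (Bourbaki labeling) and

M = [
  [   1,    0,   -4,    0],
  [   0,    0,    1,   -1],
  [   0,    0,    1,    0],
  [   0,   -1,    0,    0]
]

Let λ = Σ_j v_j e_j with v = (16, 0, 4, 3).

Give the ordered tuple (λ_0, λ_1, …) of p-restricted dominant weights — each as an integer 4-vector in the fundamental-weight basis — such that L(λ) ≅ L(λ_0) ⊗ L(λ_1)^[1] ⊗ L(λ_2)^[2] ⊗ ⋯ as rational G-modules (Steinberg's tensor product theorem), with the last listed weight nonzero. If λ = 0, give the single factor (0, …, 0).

ω-coordinates c = M·v, v = (16, 0, 4, 3):
  c_1 = 1·16 + 0·0 + (-4)·(4) + 0·3 = 0
  c_2 = 0·16 + 0·0 + 1·4 + (-1)·(3) = 1
  c_3 = 0·16 + 0·0 + 1·4 + 0·3 = 4
  c_4 = 0·16 + (-1)·(0) + 0·4 + 0·3 = 0
Base-5 expansion of each c_i:
  c_1 = 0
  c_2 = 1 = 1·5^0
  c_3 = 4 = 4·5^0
  c_4 = 0
λ_0 = (0, 1, 4, 0)

((0, 1, 4, 0),)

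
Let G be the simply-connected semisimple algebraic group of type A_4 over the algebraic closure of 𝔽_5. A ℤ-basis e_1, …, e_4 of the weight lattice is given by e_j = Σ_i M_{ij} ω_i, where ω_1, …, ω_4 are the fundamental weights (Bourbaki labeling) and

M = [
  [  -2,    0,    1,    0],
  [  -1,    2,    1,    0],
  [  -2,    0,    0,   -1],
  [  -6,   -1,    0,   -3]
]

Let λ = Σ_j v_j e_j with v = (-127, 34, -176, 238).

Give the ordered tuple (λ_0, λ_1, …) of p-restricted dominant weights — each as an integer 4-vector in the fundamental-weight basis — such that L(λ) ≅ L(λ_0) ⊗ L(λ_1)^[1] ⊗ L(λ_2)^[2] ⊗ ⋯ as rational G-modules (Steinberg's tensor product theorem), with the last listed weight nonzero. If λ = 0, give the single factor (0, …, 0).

((3, 4, 1, 4), (0, 3, 3, 2), (3, 0, 0, 0))

Converting to the ω-basis (c_i = row i of M dotted with v = (-127, 34, -176, 238)):
  c_1 = -2*-127 + 0*34 + 1*-176 + 0*238 = 78
  c_2 = -1*-127 + 2*34 + 1*-176 + 0*238 = 19
  c_3 = -2*-127 + 0*34 + 0*-176 + -1*238 = 16
  c_4 = -6*-127 + -1*34 + 0*-176 + -3*238 = 14
Expand coordinatewise in base 5:
  c_1 = 78 = 3·5^0 + 0·5^1 + 3·5^2
  c_2 = 19 = 4·5^0 + 3·5^1
  c_3 = 16 = 1·5^0 + 3·5^1
  c_4 = 14 = 4·5^0 + 2·5^1
λ_0 = (3, 4, 1, 4)
λ_1 = (0, 3, 3, 2)
λ_2 = (3, 0, 0, 0)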